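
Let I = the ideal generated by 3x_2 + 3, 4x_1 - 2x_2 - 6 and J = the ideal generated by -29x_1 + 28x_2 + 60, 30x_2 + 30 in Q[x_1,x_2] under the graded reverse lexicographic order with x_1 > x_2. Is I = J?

No, the ideals differ.

Since reduced Gröbner bases are canonical representatives of ideals under a given ordering, it suffices to compute and compare them.
Buchberger on the first generating set:
f_1 = 3x_2 + 3, LT = x_2.
f_2 = 4x_1 - 2x_2 - 6, LT = x_1.

The S-polynomials (S(f_1,f_2)) all reduce to 0 modulo the current basis, so we have a Gröbner basis.
Inter-reduce: drop elements whose leading term is divisible by another's, tail-reduce, and make monic.
Reduced Gröbner basis: {x_1 - 1, x_2 + 1}.

Buchberger on the second generating set:
h_1 = -29x_1 + 28x_2 + 60, LT = x_1.
h_2 = 30x_2 + 30, LT = x_2.

The S-polynomials (S(h_1,h_2)) all reduce to 0 modulo the current basis, so we have a Gröbner basis.
Inter-reduce: drop elements whose leading term is divisible by another's, tail-reduce, and make monic.
Reduced Gröbner basis: {x_1 - 32/29, x_2 + 1}.

Since the reduced bases disagree, the two ideals are not the same.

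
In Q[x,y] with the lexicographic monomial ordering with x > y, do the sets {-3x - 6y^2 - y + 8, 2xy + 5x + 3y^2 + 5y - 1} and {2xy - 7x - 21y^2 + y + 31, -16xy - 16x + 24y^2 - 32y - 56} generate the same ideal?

Yes, the ideals are equal.

For a fixed monomial order, each ideal has a unique reduced Gröbner basis; comparing bases decides equality.
Buchberger on the first generating set:
f_1 = -3x - 6y^2 - y + 8, LT = x.
f_2 = 2xy + 5x + 3y^2 + 5y - 1, LT = xy.

S(f_1,f_2): lcm = xy. S = -5/2x + 2y^3 - 7/6y^2 - 31/6y + 1/2.
  reduce S modulo (f_1, f_2):
  remainder 2y^3 + 23/6y^2 - 13/3y - 37/6 ≠ 0; add g_3 = 2y^3 + 23/6y^2 - 13/3y - 37/6 to the basis.

The other S-polynomials (S(f_1,g_3), S(f_2,g_3)) all reduce to 0 modulo the current basis, so we have a Gröbner basis.
Inter-reduce: drop elements whose leading term is divisible by another's, tail-reduce, and make monic.
Reduced Gröbner basis: {x + 2y^2 + 1/3y - 8/3, y^3 + 23/12y^2 - 13/6y - 37/12}.

Buchberger on the second generating set:
h_1 = 2xy - 7x - 21y^2 + y + 31, LT = xy.
h_2 = -16xy - 16x + 24y^2 - 32y - 56, LT = xy.

S(h_1,h_2): lcm = xy. S = -9/2x - 9y^2 - 3/2y + 12.
  reduce S modulo (h_1, h_2):
  remainder -9/2x - 9y^2 - 3/2y + 12 ≠ 0; add k_3 = -9/2x - 9y^2 - 3/2y + 12 to the basis.

S(h_1,k_3): lcm = xy. S = -7/2x - 2y^3 - 65/6y^2 + 19/6y + 31/2.
  reduce S modulo (h_1, h_2, k_3):
  remainder -2y^3 - 23/6y^2 + 13/3y + 37/6 ≠ 0; add k_4 = -2y^3 - 23/6y^2 + 13/3y + 37/6 to the basis.

The other S-polynomials (S(h_2,k_3), S(h_1,k_4), S(h_2,k_4), S(k_3,k_4)) all reduce to 0 modulo the current basis, so we have a Gröbner basis.
Inter-reduce: drop elements whose leading term is divisible by another's, tail-reduce, and make monic.
Reduced Gröbner basis: {x + 2y^2 + 1/3y - 8/3, y^3 + 23/12y^2 - 13/6y - 37/12}.

These coincide, so the ideals are equal.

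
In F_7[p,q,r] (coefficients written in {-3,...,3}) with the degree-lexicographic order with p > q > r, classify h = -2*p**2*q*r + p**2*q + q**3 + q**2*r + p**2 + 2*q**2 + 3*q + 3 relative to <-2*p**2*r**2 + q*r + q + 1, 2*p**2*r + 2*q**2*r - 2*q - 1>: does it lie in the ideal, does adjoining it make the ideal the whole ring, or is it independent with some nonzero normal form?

First compute the reduced Gröbner basis of I by Buchberger's algorithm.
f_1 = -2*p**2*r**2 + q*r + q + 1, LT = p**2*r**2.
f_2 = 2*p**2*r + 2*q**2*r - 2*q - 1, LT = p**2*r.

S(f_1,f_2): lcm = p**2*r**2. S = -q**2*r**2 - 3*q*r + 3*q - 3*r + 3.
  leading term q**2*r**2: no divisor's leading term divides it; move -q**2*r**2 to the remainder.
  leading term q*r: no divisor's leading term divides it; move -3*q*r to the remainder.
  leading term q: no divisor's leading term divides it; move 3*q to the remainder.
  leading term r: no divisor's leading term divides it; move -3*r to the remainder.
  leading term 1: no divisor's leading term divides it; move 3 to the remainder.
  remainder -q**2*r**2 - 3*q*r + 3*q - 3*r + 3 ≠ 0; add k_3 = -q**2*r**2 - 3*q*r + 3*q - 3*r + 3 to the basis.

S(f_1,k_3): lcm = p**2*q**2*r**2. S = -3*p**2*q*r + 3*q**3*r + 3*p**2*q - 3*p**2*r + 3*q**3 + 3*p**2 + 3*q**2.
  leading term p**2*q*r: subtract (2*q)·f_2 from -3*p**2*q*r + 3*q**3*r + 3*p**2*q - 3*p**2*r + 3*q**3 + 3*p**2 + 3*q**2 → -q**3*r + 3*p**2*q - 3*p**2*r + 3*q**3 + 3*p**2 + 2*q
  leading term q**3*r: no divisor's leading term divides it; move -q**3*r to the remainder.
  leading term p**2*q: no divisor's leading term divides it; move 3*p**2*q to the remainder.
  leading term p**2*r: subtract (2)·f_2 from -3*p**2*r + 3*q**3 + 3*p**2 + 2*q → 3*q**3 + 3*q**2*r + 3*p**2 - q + 2
  leading term q**3: no divisor's leading term divides it; move 3*q**3 to the remainder.
  leading term q**2*r: no divisor's leading term divides it; move 3*q**2*r to the remainder.
  leading term p**2: no divisor's leading term divides it; move 3*p**2 to the remainder.
  leading term q: no divisor's leading term divides it; move -q to the remainder.
  leading term 1: no divisor's leading term divides it; move 2 to the remainder.
  remainder -q**3*r + 3*p**2*q + 3*q**3 + 3*q**2*r + 3*p**2 - q + 2 ≠ 0; add k_4 = -q**3*r + 3*p**2*q + 3*q**3 + 3*q**2*r + 3*p**2 - q + 2 to the basis.

S(f_2,k_4): lcm = p**2*q**3*r. S = q**5*r + 3*p**4*q + 3*p**2*q**3 + 3*p**2*q**2*r + 3*p**4 - q**4 - p**2*q + 3*q**3 + 2*p**2.
  leading term q**5*r: subtract (-q**2)·k_4 from q**5*r + 3*p**4*q + 3*p**2*q**3 + 3*p**2*q**2*r + 3*p**4 - q**4 - p**2*q + 3*q**3 + 2*p**2 → 3*p**4*q - p**2*q**3 + 3*p**2*q**2*r + 3*q**5 + 3*q**4*r + 3*p**4 + 3*p**2*q**2 - q**4 - p**2*q + 2*q**3 + 2*p**2 + 2*q**2
  leading term p**4*q: no divisor's leading term divides it; move 3*p**4*q to the remainder.
  leading term p**2*q**3: no divisor's leading term divides it; move -p**2*q**3 to the remainder.
  leading term p**2*q**2*r: subtract (-2*q**2)·f_2 from 3*p**2*q**2*r + 3*q**5 + 3*q**4*r + 3*p**4 + 3*p**2*q**2 - q**4 - p**2*q + 2*q**3 + 2*p**2 + 2*q**2 → 3*q**5 + 3*p**4 + 3*p**2*q**2 - q**4 - p**2*q - 2*q**3 + 2*p**2
  leading term q**5: no divisor's leading term divides it; move 3*q**5 to the remainder.
  leading term p**4: no divisor's leading term divides it; move 3*p**4 to the remainder.
  leading term p**2*q**2: no divisor's leading term divides it; move 3*p**2*q**2 to the remainder.
  leading term q**4: no divisor's leading term divides it; move -q**4 to the remainder.
  leading term p**2*q: no divisor's leading term divides it; move -p**2*q to the remainder.
  leading term q**3: no divisor's leading term divides it; move -2*q**3 to the remainder.
  leading term p**2: no divisor's leading term divides it; move 2*p**2 to the remainder.
  remainder 3*p**4*q - p**2*q**3 + 3*q**5 + 3*p**4 + 3*p**2*q**2 - q**4 - p**2*q - 2*q**3 + 2*p**2 ≠ 0; add k_5 = 3*p**4*q - p**2*q**3 + 3*q**5 + 3*p**4 + 3*p**2*q**2 - q**4 - p**2*q - 2*q**3 + 2*p**2 to the basis.

The other S-polynomials (S(f_2,k_3), S(f_1,k_4), S(k_3,k_4), S(f_1,k_5), S(f_2,k_5), S(k_3,k_5), S(k_4,k_5)) all reduce to 0 modulo the current basis, so we have a Gröbner basis.
Inter-reduce: drop elements whose leading term is divisible by another's, tail-reduce, and make monic.
Reduced Gröbner basis: {p**4*q + 2*p**2*q**3 + q**5 + p**4 + p**2*q**2 + 2*q**4 + 2*p**2*q - 3*q**3 + 3*p**2, q**3*r - 3*p**2*q - 3*q**3 - 3*q**2*r - 3*p**2 + q - 2, q**2*r**2 + 3*q*r - 3*q + 3*r - 3, p**2*r + q**2*r - q + 3}.
Label its elements g_1 = p**4*q + 2*p**2*q**3 + q**5 + p**4 + p**2*q**2 + 2*q**4 + 2*p**2*q - 3*q**3 + 3*p**2, g_2 = q**3*r - 3*p**2*q - 3*q**3 - 3*q**2*r - 3*p**2 + q - 2, g_3 = q**2*r**2 + 3*q*r - 3*q + 3*r - 3, g_4 = p**2*r + q**2*r - q + 3.

Reduce h = -2*p**2*q*r + p**2*q + q**3 + q**2*r + p**2 + 2*q**2 + 3*q + 3 modulo G:
  leading term p**2*q*r: subtract (-2*q)·g_4 from -2*p**2*q*r + p**2*q + q**3 + q**2*r + p**2 + 2*q**2 + 3*q + 3 → 2*q**3*r + p**2*q + q**3 + q**2*r + p**2 + 2*q + 3
  leading term q**3*r: subtract (2)·g_2 from 2*q**3*r + p**2*q + q**3 + q**2*r + p**2 + 2*q + 3 → 0
  normal form = 0.
Since the normal form is 0, h ∈ I.

-2*p**2*q*r + p**2*q + q**3 + q**2*r + p**2 + 2*q**2 + 3*q + 3 lies in I (it reduces to 0).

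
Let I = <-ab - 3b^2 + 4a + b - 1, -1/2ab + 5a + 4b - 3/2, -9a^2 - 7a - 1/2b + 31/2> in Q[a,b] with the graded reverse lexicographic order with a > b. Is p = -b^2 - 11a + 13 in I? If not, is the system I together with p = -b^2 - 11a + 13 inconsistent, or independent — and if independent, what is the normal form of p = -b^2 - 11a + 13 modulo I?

Adjoining -b^2 - 11a + 13 makes the ideal the whole ring: the system is inconsistent.

First compute the reduced Gröbner basis of I by Buchberger's algorithm.
f_1 = -ab - 3b^2 + 4a + b - 1, LT = ab.
f_2 = -1/2ab + 5a + 4b - 3/2, LT = ab.
f_3 = -9a^2 - 7a - 1/2b + 31/2, LT = a^2.

S(f_1,f_2): lcm = ab. S = 3b^2 + 6a + 7b - 2.
  reduce S modulo (f_1, f_2, f_3):
  remainder 3b^2 + 6a + 7b - 2 ≠ 0; add h_4 = 3b^2 + 6a + 7b - 2 to the basis.

S(f_1,f_3): lcm = a^2b. S = 3ab^2 - 4a^2 - 16/9ab - 1/18b^2 + a + 31/18b.
  reduce S modulo (f_1, f_2, f_3, h_4):
  remainder 2146/9a + 4397/27b - 2041/27 ≠ 0; add h_5 = 2146/9a + 4397/27b - 2041/27 to the basis.

S(f_2,f_3): lcm = a^2b. S = -10a^2 - 79/9ab - 1/18b^2 + 3a + 31/18b.
  reduce S modulo (f_1, f_2, f_3, h_4, h_5):
  remainder -147767/9657b - 147767/9657 ≠ 0; add h_6 = -147767/9657b - 147767/9657 to the basis.

The other S-polynomials (S(f_1,h_4), S(f_2,h_4), S(f_3,h_4), S(f_1,h_5), S(f_2,h_5), S(f_3,h_5), S(h_4,h_5), S(f_1,h_6), S(f_2,h_6), S(f_3,h_6), S(h_4,h_6), S(h_5,h_6)) all reduce to 0 modulo the current basis, so we have a Gröbner basis.
Inter-reduce: drop elements whose leading term is divisible by another's, tail-reduce, and make monic.
Reduced Gröbner basis: {a - 1, b + 1}.
Label its elements g_1 = a - 1, g_2 = b + 1.

Reduce p = -b^2 - 11a + 13 modulo G:
  leading term b^2: subtract (-b)·g_2 from -b^2 - 11a + 13 → -11a + b + 13
  leading term a: subtract (-11)·g_1 from -11a + b + 13 → b + 2
  leading term b: subtract (1)·g_2 from b + 2 → 1
  leading term 1: no divisor's leading term divides it; move 1 to the remainder.
  normal form = 1.
The normal form is nonzero, so p ∉ I. Since p minus its normal form lies in I, I + (p) = I + (r) where r = 1; decide whether this ideal is the whole ring.
Here r = 1 is a nonzero constant, hence a unit: 1 ∈ I + (p), the Gröbner basis of I + (p) is {1}, and the enlarged system has no common solution — adjoining p is inconsistent.

The remainder on division by a Gröbner basis is unique — it is the normal form.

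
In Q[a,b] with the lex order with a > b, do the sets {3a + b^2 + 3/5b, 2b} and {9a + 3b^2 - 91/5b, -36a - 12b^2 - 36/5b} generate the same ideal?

Since reduced Gröbner bases are canonical representatives of ideals under a given ordering, it suffices to compute and compare them.
Buchberger on the first generating set:
f_1 = 3a + b^2 + 3/5b, LT = a.
f_2 = 2b, LT = b.

The S-polynomials (S(f_1,f_2)) all reduce to 0 modulo the current basis, so we have a Gröbner basis.
Inter-reduce: drop elements whose leading term is divisible by another's, tail-reduce, and make monic.
Reduced Gröbner basis: {a, b}.

Buchberger on the second generating set:
h_1 = 9a + 3b^2 - 91/5b, LT = a.
h_2 = -36a - 12b^2 - 36/5b, LT = a.

S(h_1,h_2): lcm = a. S = -20/9b.
  leading term b: no divisor's leading term divides it; move -20/9b to the remainder.
  remainder -20/9b ≠ 0; add k_3 = -20/9b to the basis.

The other S-polynomials (S(h_1,k_3), S(h_2,k_3)) all reduce to 0 modulo the current basis, so we have a Gröbner basis.
Inter-reduce: drop elements whose leading term is divisible by another's, tail-reduce, and make monic.
Reduced Gröbner basis: {a, b}.

The two bases agree; hence the ideals are identical.
The same test decides containment: I ⊆ J iff every generator of I reduces to 0 modulo a Gröbner basis of J.

Yes, the ideals are equal.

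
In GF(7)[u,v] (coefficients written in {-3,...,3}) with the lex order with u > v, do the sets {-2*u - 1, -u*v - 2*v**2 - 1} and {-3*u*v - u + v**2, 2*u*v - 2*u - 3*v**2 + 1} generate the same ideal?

Yes, the ideals are equal.

For a fixed monomial order, each ideal has a unique reduced Gröbner basis; comparing bases decides equality.
Buchberger on the first generating set:
f_1 = -2*u - 1, LT = u.
f_2 = -u*v - 2*v**2 - 1, LT = u*v.

S(f_1,f_2): lcm = u*v. S = -2*v**2 - 3*v - 1.
  leading term v**2: no divisor's leading term divides it; move -2*v**2 to the remainder.
  leading term v: no divisor's leading term divides it; move -3*v to the remainder.
  leading term 1: no divisor's leading term divides it; move -1 to the remainder.
  remainder -2*v**2 - 3*v - 1 ≠ 0; add g_3 = -2*v**2 - 3*v - 1 to the basis.

The other S-polynomials (S(f_1,g_3), S(f_2,g_3)) all reduce to 0 modulo the current basis, so we have a Gröbner basis.
Inter-reduce: drop elements whose leading term is divisible by another's, tail-reduce, and make monic.
Reduced Gröbner basis: {u - 3, v**2 - 2*v - 3}.

Buchberger on the second generating set:
h_1 = -3*u*v - u + v**2, LT = u*v.
h_2 = 2*u*v - 2*u - 3*v**2 + 1, LT = u*v.

S(h_1,h_2): lcm = u*v. S = -u + 3.
  leading term u: no divisor's leading term divides it; move -u to the remainder.
  leading term 1: no divisor's leading term divides it; move 3 to the remainder.
  remainder -u + 3 ≠ 0; add k_3 = -u + 3 to the basis.

S(h_1,k_3): lcm = u*v. S = -2*u + 2*v**2 + 3*v.
  leading term u: subtract (2)·k_3 from -2*u + 2*v**2 + 3*v → 2*v**2 + 3*v + 1
  leading term v**2: no divisor's leading term divides it; move 2*v**2 to the remainder.
  leading term v: no divisor's leading term divides it; move 3*v to the remainder.
  leading term 1: no divisor's leading term divides it; move 1 to the remainder.
  remainder 2*v**2 + 3*v + 1 ≠ 0; add k_4 = 2*v**2 + 3*v + 1 to the basis.

The other S-polynomials (S(h_2,k_3), S(h_1,k_4), S(h_2,k_4), S(k_3,k_4)) all reduce to 0 modulo the current basis, so we have a Gröbner basis.
Inter-reduce: drop elements whose leading term is divisible by another's, tail-reduce, and make monic.
Reduced Gröbner basis: {u - 3, v**2 - 2*v - 3}.

The two bases agree; hence the ideals are identical.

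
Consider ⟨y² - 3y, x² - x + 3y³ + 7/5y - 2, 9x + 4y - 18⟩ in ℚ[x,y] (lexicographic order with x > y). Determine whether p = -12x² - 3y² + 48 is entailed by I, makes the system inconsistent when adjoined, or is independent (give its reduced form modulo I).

-12x² - 3y² + 48 lies in I (it reduces to 0).

First compute the reduced Gröbner basis of I by Buchberger's algorithm.
f_1 = y² - 3y, LT = y².
f_2 = x² - x + 3y³ + 7/5y - 2, LT = x².
f_3 = 9x + 4y - 18, LT = x.

S(f_1,f_2): leading monomials are coprime, so the S-polynomial reduces to 0 (Buchberger's first criterion).
S(f_1,f_3): leading monomials are coprime, so the S-polynomial reduces to 0 (Buchberger's first criterion).
S(f_2,f_3): lcm = x². S = -4/9xy + x + 3y³ + 7/5y - 2.
  leading term xy: subtract (-4/81y)·f_3 from -4/9xy + x + 3y³ + 7/5y - 2 → x + 3y³ + 16/81y² + 23/45y - 2
  leading term x: subtract (1/9)·f_3 from x + 3y³ + 16/81y² + 23/45y - 2 → 3y³ + 16/81y² + 1/15y
  leading term y³: subtract (3y)·f_1 from 3y³ + 16/81y² + 1/15y → 745/81y² + 1/15y
  leading term y²: subtract (745/81)·f_1 from 745/81y² + 1/15y → 3734/135y
  leading term y: no divisor's leading term divides it; move 3734/135y to the remainder.
  remainder 3734/135y ≠ 0; add h_4 = 3734/135y to the basis.

S(f_1,h_4): lcm = y². S = -3y.
  leading term y: subtract (-405/3734)·h_4 from -3y → 0
  remainder 0.

S(f_2,h_4): leading monomials are coprime, so the S-polynomial reduces to 0 (Buchberger's first criterion).
S(f_3,h_4): leading monomials are coprime, so the S-polynomial reduces to 0 (Buchberger's first criterion).
Every S-polynomial of the final basis reduces to 0, so we have a Gröbner basis.
Inter-reduce: drop elements whose leading term is divisible by another's, tail-reduce, and make monic.
Reduced Gröbner basis: {x - 2, y}.
Label its elements g_1 = x - 2, g_2 = y.

Reduce p = -12x² - 3y² + 48 modulo G:
  leading term x²: subtract (-12x)·g_1 from -12x² - 3y² + 48 → -24x - 3y² + 48
  leading term x: subtract (-24)·g_1 from -24x - 3y² + 48 → -3y²
  leading term y²: subtract (-3y)·g_2 from -3y² → 0
  normal form = 0.
Since the normal form is 0, p ∈ I.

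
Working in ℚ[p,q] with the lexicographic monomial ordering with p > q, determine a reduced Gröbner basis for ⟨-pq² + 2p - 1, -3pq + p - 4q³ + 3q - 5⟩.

G = {p + 12/17q⁴ + 4/17q³ - 9/17q² + 12/17q - 4/17, q⁵ - 11/4q³ + 5/4q² + ¾q - 9/4}

f_1 = -pq² + 2p - 1, LT = pq².
f_2 = -3pq + p - 4q³ + 3q - 5, LT = pq.

S(f_1,f_2): lcm = pq². S = ⅓pq - 2p - 4/3q⁴ + q² - 5/3q + 1.
  reduce S modulo (f_1, f_2):
  remainder -17/9p - 4/3q⁴ - 4/9q³ + q² - 4/3q + 4/9 ≠ 0; add g_3 = -17/9p - 4/3q⁴ - 4/9q³ + q² - 4/3q + 4/9 to the basis.

S(f_1,g_3): lcm = pq². S = -2p - 12/17q⁶ - 4/17q⁵ + 9/17q⁴ - 12/17q³ + 4/17q² + 1.
  reduce S modulo (f_1, f_2, g_3):
  remainder -12/17q⁶ - 4/17q⁵ + 33/17q⁴ - 4/17q³ - 14/17q² + 24/17q + 9/17 ≠ 0; add g_4 = -12/17q⁶ - 4/17q⁵ + 33/17q⁴ - 4/17q³ - 14/17q² + 24/17q + 9/17 to the basis.

S(f_2,g_3): lcm = pq. S = -⅓p - 12/17q⁵ - 4/17q⁴ + 95/51q³ - 12/17q² - 13/17q + 5/3.
  reduce S modulo (f_1, f_2, g_3, g_4):
  remainder -12/17q⁵ + 33/17q³ - 15/17q² - 9/17q + 27/17 ≠ 0; add g_5 = -12/17q⁵ + 33/17q³ - 15/17q² - 9/17q + 27/17 to the basis.

The other S-polynomials (S(f_1,g_4), S(f_2,g_4), S(g_3,g_4), S(f_1,g_5), S(f_2,g_5), S(g_3,g_5), S(g_4,g_5)) all reduce to 0 modulo the current basis, so we have a Gröbner basis.
Inter-reduce: drop elements whose leading term is divisible by another's, tail-reduce, and make monic.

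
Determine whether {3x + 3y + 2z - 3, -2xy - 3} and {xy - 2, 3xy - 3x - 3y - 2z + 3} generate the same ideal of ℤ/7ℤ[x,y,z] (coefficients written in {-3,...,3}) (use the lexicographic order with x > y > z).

For a fixed monomial order, each ideal has a unique reduced Gröbner basis; comparing bases decides equality.
Buchberger on the first generating set:
f_1 = 3x + 3y + 2z - 3, LT = x.
f_2 = -2xy - 3, LT = xy.

S(f_1,f_2): lcm = xy. S = y² + 3yz - y + 2.
  leading term y²: no divisor's leading term divides it; move y² to the remainder.
  leading term yz: no divisor's leading term divides it; move 3yz to the remainder.
  leading term y: no divisor's leading term divides it; move -y to the remainder.
  leading term 1: no divisor's leading term divides it; move 2 to the remainder.
  remainder y² + 3yz - y + 2 ≠ 0; add g_3 = y² + 3yz - y + 2 to the basis.

The other S-polynomials (S(f_1,g_3), S(f_2,g_3)) all reduce to 0 modulo the current basis, so we have a Gröbner basis.
Inter-reduce: drop elements whose leading term is divisible by another's, tail-reduce, and make monic.
Reduced Gröbner basis: {x + y + 3z - 1, y² + 3yz - y + 2}.

Buchberger on the second generating set:
h_1 = xy - 2, LT = xy.
h_2 = 3xy - 3x - 3y - 2z + 3, LT = xy.

S(h_1,h_2): lcm = xy. S = x + y + 3z - 3.
  leading term x: no divisor's leading term divides it; move x to the remainder.
  leading term y: no divisor's leading term divides it; move y to the remainder.
  leading term z: no divisor's leading term divides it; move 3z to the remainder.
  leading term 1: no divisor's leading term divides it; move -3 to the remainder.
  remainder x + y + 3z - 3 ≠ 0; add k_3 = x + y + 3z - 3 to the basis.

S(h_1,k_3): lcm = xy. S = -y² - 3yz + 3y - 2.
  leading term y²: no divisor's leading term divides it; move -y² to the remainder.
  leading term yz: no divisor's leading term divides it; move -3yz to the remainder.
  leading term y: no divisor's leading term divides it; move 3y to the remainder.
  leading term 1: no divisor's leading term divides it; move -2 to the remainder.
  remainder -y² - 3yz + 3y - 2 ≠ 0; add k_4 = -y² - 3yz + 3y - 2 to the basis.

The other S-polynomials (S(h_2,k_3), S(h_1,k_4), S(h_2,k_4), S(k_3,k_4)) all reduce to 0 modulo the current basis, so we have a Gröbner basis.
Inter-reduce: drop elements whose leading term is divisible by another's, tail-reduce, and make monic.
Reduced Gröbner basis: {x + y + 3z - 3, y² + 3yz - 3y + 2}.

Since the reduced bases disagree, the two ideals are not the same.
The choice of monomial ordering does not affect the verdict — as long as both bases are computed under the same ordering, their equality decides ideal equality.

No, the ideals differ.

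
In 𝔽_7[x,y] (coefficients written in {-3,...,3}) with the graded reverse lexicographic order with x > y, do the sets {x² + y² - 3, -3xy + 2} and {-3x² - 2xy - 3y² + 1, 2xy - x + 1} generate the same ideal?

Equality of ideals is decidable: compute both reduced Gröbner bases (unique for the ordering) and check whether they agree.
Buchberger on the first generating set:
f_1 = x² + y² - 3, LT = x².
f_2 = -3xy + 2, LT = xy.

S(f_1,f_2): lcm = x²y. S = y³ + 3x - 3y.
  leading term y³: no divisor's leading term divides it; move y³ to the remainder.
  leading term x: no divisor's leading term divides it; move 3x to the remainder.
  leading term y: no divisor's leading term divides it; move -3y to the remainder.
  remainder y³ + 3x - 3y ≠ 0; add g_3 = y³ + 3x - 3y to the basis.

The other S-polynomials (S(f_1,g_3), S(f_2,g_3)) all reduce to 0 modulo the current basis, so we have a Gröbner basis.
Inter-reduce: drop elements whose leading term is divisible by another's, tail-reduce, and make monic.
Reduced Gröbner basis: {y³ + 3x - 3y, x² + y² - 3, xy - 3}.

Buchberger on the second generating set:
h_1 = -3x² - 2xy - 3y² + 1, LT = x².
h_2 = 2xy - x + 1, LT = xy.

S(h_1,h_2): lcm = x²y. S = 3xy² + y³ - 3x² + 3x + 2y.
  leading term xy²: subtract (-2y)·h_2 from 3xy² + y³ - 3x² + 3x + 2y → y³ - 3x² - 2xy + 3x - 3y
  leading term y³: no divisor's leading term divides it; move y³ to the remainder.
  leading term x²: subtract (1)·h_1 from -3x² - 2xy + 3x - 3y → 3y² + 3x - 3y - 1
  leading term y²: no divisor's leading term divides it; move 3y² to the remainder.
  leading term x: no divisor's leading term divides it; move 3x to the remainder.
  leading term y: no divisor's leading term divides it; move -3y to the remainder.
  leading term 1: no divisor's leading term divides it; move -1 to the remainder.
  remainder y³ + 3y² + 3x - 3y - 1 ≠ 0; add k_3 = y³ + 3y² + 3x - 3y - 1 to the basis.

The other S-polynomials (S(h_1,k_3), S(h_2,k_3)) all reduce to 0 modulo the current basis, so we have a Gröbner basis.
Inter-reduce: drop elements whose leading term is divisible by another's, tail-reduce, and make monic.
Reduced Gröbner basis: {y³ + 3y² + 3x - 3y - 1, x² + y² - 2x - 3, xy + 3x - 3}.

The bases are distinct; the ideals are different.

No, the ideals differ.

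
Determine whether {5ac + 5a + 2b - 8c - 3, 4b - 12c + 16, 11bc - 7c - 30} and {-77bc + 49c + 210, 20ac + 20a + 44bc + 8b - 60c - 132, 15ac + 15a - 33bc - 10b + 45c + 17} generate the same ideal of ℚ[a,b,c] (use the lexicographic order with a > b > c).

For a fixed monomial order, each ideal has a unique reduced Gröbner basis; comparing bases decides equality.
Buchberger on the first generating set:
f_1 = 5ac + 5a + 2b - 8c - 3, LT = ac.
f_2 = 4b - 12c + 16, LT = b.
f_3 = 11bc - 7c - 30, LT = bc.

S(f_1,f_3): lcm = abc. S = ab + 7/11ac + 30/11a + ⅖b² - 8/5bc - ⅗b.
  reduce S modulo (f_1, f_2, f_3):
  remainder -54/11a - 6/5c² - 39/11c + 84/5 ≠ 0; add g_4 = -54/11a - 6/5c² - 39/11c + 84/5 to the basis.

S(f_2,f_3): lcm = bc. S = -3c² + 51/11c + 30/11.
  reduce S modulo (f_1, f_2, f_3, g_4):
  remainder -3c² + 51/11c + 30/11 ≠ 0; add g_5 = -3c² + 51/11c + 30/11 to the basis.

The other S-polynomials (S(f_1,f_2), S(f_1,g_4), S(f_2,g_4), S(f_3,g_4), S(f_1,g_5), S(f_2,g_5), S(f_3,g_5), S(g_4,g_5)) all reduce to 0 modulo the current basis, so we have a Gröbner basis.
Inter-reduce: drop elements whose leading term is divisible by another's, tail-reduce, and make monic.
Reduced Gröbner basis: {a + 11/10c - 16/5, b - 3c + 4, c² - 17/11c - 10/11}.

Buchberger on the second generating set:
h_1 = -77bc + 49c + 210, LT = bc.
h_2 = 20ac + 20a + 44bc + 8b - 60c - 132, LT = ac.
h_3 = 15ac + 15a - 33bc - 10b + 45c + 17, LT = ac.

S(h_1,h_2): lcm = abc. S = -ab - 7/11ac - 30/11a - 11/5b²c - ⅖b² + 3bc + 33/5b.
  reduce S modulo (h_1, h_2, h_3):
  remainder -ab - 23/11a - ⅖b² + 47/55b + 219/55 ≠ 0; add k_4 = -ab - 23/11a - ⅖b² + 47/55b + 219/55 to the basis.

S(h_1,h_3): lcm = abc. S = -ab - 7/11ac - 30/11a + 11/5b²c + ⅔b² - 3bc - 17/15b.
  reduce S modulo (h_1, h_2, h_3, k_4):
  remainder 16/15b² + 64/15b - 112/55c - 96/11 ≠ 0; add k_5 = 16/15b² + 64/15b - 112/55c - 96/11 to the basis.

S(h_2,h_3): lcm = ac. S = 22/5bc + 16/15b - 6c - 116/15.
  reduce S modulo (h_1, h_2, h_3, k_4, k_5):
  remainder 16/15b - 16/5c + 64/15 ≠ 0; add k_6 = 16/15b - 16/5c + 64/15 to the basis.

S(h_1,k_5): lcm = b²c. S = -51/11bc - 30/11b + 21/11c² + 90/11c.
  reduce S modulo (h_1, h_2, h_3, k_4, k_5, k_6):
  remainder 21/11c² - 357/121c - 210/121 ≠ 0; add k_7 = 21/11c² - 357/121c - 210/121 to the basis.

S(k_4,k_5): lcm = ab². S = -21/11ab + 21/11ac + 90/11a + ⅖b³ - 47/55b² - 219/55b.
  reduce S modulo (h_1, h_2, h_3, k_4, k_5, k_6, k_7):
  remainder 1242/121a + 621/55c - 19872/605 ≠ 0; add k_8 = 1242/121a + 621/55c - 19872/605 to the basis.

The other S-polynomials (S(h_1,k_4), S(h_2,k_4), S(h_3,k_4), S(h_2,k_5), S(h_3,k_5), S(h_1,k_6), S(h_2,k_6), S(h_3,k_6), S(k_4,k_6), S(k_5,k_6), S(h_1,k_7), S(h_2,k_7), S(h_3,k_7), S(k_4,k_7), S(k_5,k_7), S(k_6,k_7), S(h_1,k_8), S(h_2,k_8), S(h_3,k_8), S(k_4,k_8), S(k_5,k_8), S(k_6,k_8), S(k_7,k_8)) all reduce to 0 modulo the current basis, so we have a Gröbner basis.
Inter-reduce: drop elements whose leading term is divisible by another's, tail-reduce, and make monic.
Reduced Gröbner basis: {a + 11/10c - 16/5, b - 3c + 4, c² - 17/11c - 10/11}.

These coincide, so the ideals are equal.

Yes, the ideals are equal.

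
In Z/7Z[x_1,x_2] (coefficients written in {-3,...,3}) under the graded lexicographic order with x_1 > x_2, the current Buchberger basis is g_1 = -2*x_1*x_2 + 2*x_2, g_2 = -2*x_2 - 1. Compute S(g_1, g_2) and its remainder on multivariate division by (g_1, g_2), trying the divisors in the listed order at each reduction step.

lcm(LM(g_1), LM(g_2)) = x_1*x_2.
S = (lcm/LT(g_1))·g_1 − (lcm/LT(g_2))·g_2 = 3*x_1 - x_2.
Reduce S modulo (g_1, g_2) in that order:
  leading term x_1: no divisor's leading term divides it; move 3*x_1 to the remainder.
  leading term x_2: subtract (-3)·g_2 from -x_2 → -3
  leading term 1: no divisor's leading term divides it; move -3 to the remainder.
The remainder 3*x_1 - 3 is nonzero, so it would be added as the next basis element.

S(g_1, g_2) = 3*x_1 - x_2; remainder on division = 3*x_1 - 3.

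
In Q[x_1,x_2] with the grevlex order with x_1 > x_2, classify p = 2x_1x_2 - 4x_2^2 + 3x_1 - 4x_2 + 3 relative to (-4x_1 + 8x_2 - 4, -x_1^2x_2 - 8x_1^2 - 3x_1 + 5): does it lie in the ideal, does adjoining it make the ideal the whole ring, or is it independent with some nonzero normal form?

First compute the reduced Gröbner basis of I by Buchberger's algorithm.
f_1 = -4x_1 + 8x_2 - 4, LT = x_1.
f_2 = -x_1^2x_2 - 8x_1^2 - 3x_1 + 5, LT = x_1^2x_2.

S(f_1,f_2): lcm = x_1^2x_2. S = -2x_1x_2^2 - 8x_1^2 + x_1x_2 - 3x_1 + 5.
  leading term x_1x_2^2: subtract (1/2x_2^2)·f_1 from -2x_1x_2^2 - 8x_1^2 + x_1x_2 - 3x_1 + 5 → -4x_2^3 - 8x_1^2 + x_1x_2 + 2x_2^2 - 3x_1 + 5
  leading term x_2^3: no divisor's leading term divides it; move -4x_2^3 to the remainder.
  leading term x_1^2: subtract (2x_1)·f_1 from -8x_1^2 + x_1x_2 + 2x_2^2 - 3x_1 + 5 → -15x_1x_2 + 2x_2^2 + 5x_1 + 5
  leading term x_1x_2: subtract (15/4x_2)·f_1 from -15x_1x_2 + 2x_2^2 + 5x_1 + 5 → -28x_2^2 + 5x_1 + 15x_2 + 5
  leading term x_2^2: no divisor's leading term divides it; move -28x_2^2 to the remainder.
  leading term x_1: subtract (-5/4)·f_1 from 5x_1 + 15x_2 + 5 → 25x_2
  leading term x_2: no divisor's leading term divides it; move 25x_2 to the remainder.
  remainder -4x_2^3 - 28x_2^2 + 25x_2 ≠ 0; add h_3 = -4x_2^3 - 28x_2^2 + 25x_2 to the basis.

S(f_1,h_3): leading monomials are coprime, so the S-polynomial reduces to 0 (Buchberger's first criterion).
S(f_2,h_3): lcm = x_1^2x_2^3. S = x_1^2x_2^2 + 25/4x_1^2x_2 + 3x_1x_2^2 - 5x_2^2.
  leading term x_1^2x_2^2: subtract (-1/4x_1x_2^2)·f_1 from x_1^2x_2^2 + 25/4x_1^2x_2 + 3x_1x_2^2 - 5x_2^2 → 2x_1x_2^3 + 25/4x_1^2x_2 + 2x_1x_2^2 - 5x_2^2
  leading term x_1x_2^3: subtract (-1/2x_2^3)·f_1 from 2x_1x_2^3 + 25/4x_1^2x_2 + 2x_1x_2^2 - 5x_2^2 → 4x_2^4 + 25/4x_1^2x_2 + 2x_1x_2^2 - 2x_2^3 - 5x_2^2
  leading term x_2^4: subtract (-x_2)·h_3 from 4x_2^4 + 25/4x_1^2x_2 + 2x_1x_2^2 - 2x_2^3 - 5x_2^2 → 25/4x_1^2x_2 + 2x_1x_2^2 - 30x_2^3 + 20x_2^2
  leading term x_1^2x_2: subtract (-25/16x_1x_2)·f_1 from 25/4x_1^2x_2 + 2x_1x_2^2 - 30x_2^3 + 20x_2^2 → 29/2x_1x_2^2 - 30x_2^3 - 25/4x_1x_2 + 20x_2^2
  leading term x_1x_2^2: subtract (-29/8x_2^2)·f_1 from 29/2x_1x_2^2 - 30x_2^3 - 25/4x_1x_2 + 20x_2^2 → -x_2^3 - 25/4x_1x_2 + 11/2x_2^2
  leading term x_2^3: subtract (1/4)·h_3 from -x_2^3 - 25/4x_1x_2 + 11/2x_2^2 → -25/4x_1x_2 + 25/2x_2^2 - 25/4x_2
  leading term x_1x_2: subtract (25/16x_2)·f_1 from -25/4x_1x_2 + 25/2x_2^2 - 25/4x_2 → 0
  remainder 0.

Every S-polynomial of the final basis reduces to 0, so we have a Gröbner basis.
Inter-reduce: drop elements whose leading term is divisible by another's, tail-reduce, and make monic.
Reduced Gröbner basis: {x_2^3 + 7x_2^2 - 25/4x_2, x_1 - 2x_2 + 1}.
Label its elements g_1 = x_2^3 + 7x_2^2 - 25/4x_2, g_2 = x_1 - 2x_2 + 1.

Reduce p = 2x_1x_2 - 4x_2^2 + 3x_1 - 4x_2 + 3 modulo G:
  leading term x_1x_2: subtract (2x_2)·g_2 from 2x_1x_2 - 4x_2^2 + 3x_1 - 4x_2 + 3 → 3x_1 - 6x_2 + 3
  leading term x_1: subtract (3)·g_2 from 3x_1 - 6x_2 + 3 → 0
  normal form = 0.
Since the normal form is 0, p ∈ I.

2x_1x_2 - 4x_2^2 + 3x_1 - 4x_2 + 3 lies in I (it reduces to 0).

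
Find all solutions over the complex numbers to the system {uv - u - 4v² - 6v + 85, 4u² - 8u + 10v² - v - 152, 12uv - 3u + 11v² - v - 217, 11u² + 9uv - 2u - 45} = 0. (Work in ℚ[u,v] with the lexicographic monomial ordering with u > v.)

Compute a lex Gröbner basis by Buchberger's algorithm.
f_1 = uv - u - 4v² - 6v + 85, LT = uv.
f_2 = 4u² - 8u + 10v² - v - 152, LT = u².
f_3 = 12uv - 3u + 11v² - v - 217, LT = uv.
f_4 = 11u² + 9uv - 2u - 45, LT = u².

S(f_1,f_2): lcm = u²v. S = -u² - 4uv² - 4uv + 85u - 5/2v³ + ¼v² + 38v.
  leading term u²: subtract (-¼)·f_2 from -u² - 4uv² - 4uv + 85u - 5/2v³ + ¼v² + 38v → -4uv² - 4uv + 83u - 5/2v³ + 11/4v² + 151/4v - 38
  leading term uv²: subtract (-4v)·f_1 from -4uv² - 4uv + 83u - 5/2v³ + 11/4v² + 151/4v - 38 → -8uv + 83u - 37/2v³ - 85/4v² + 1511/4v - 38
  leading term uv: subtract (-8)·f_1 from -8uv + 83u - 37/2v³ - 85/4v² + 1511/4v - 38 → 75u - 37/2v³ - 213/4v² + 1319/4v + 642
  leading term u: no divisor's leading term divides it; move 75u to the remainder.
  leading term v³: no divisor's leading term divides it; move -37/2v³ to the remainder.
  leading term v²: no divisor's leading term divides it; move -213/4v² to the remainder.
  leading term v: no divisor's leading term divides it; move 1319/4v to the remainder.
  leading term 1: no divisor's leading term divides it; move 642 to the remainder.
  remainder 75u - 37/2v³ - 213/4v² + 1319/4v + 642 ≠ 0; add h_5 = 75u - 37/2v³ - 213/4v² + 1319/4v + 642 to the basis.

S(f_1,f_3): lcm = uv. S = -¾u - 59/12v² - 71/12v + 1237/12.
  leading term u: subtract (-1/100)·h_5 from -¾u - 59/12v² - 71/12v + 1237/12 → -37/200v³ - 6539/1200v² - 3143/1200v + 32851/300
  leading term v³: no divisor's leading term divides it; move -37/200v³ to the remainder.
  leading term v²: no divisor's leading term divides it; move -6539/1200v² to the remainder.
  leading term v: no divisor's leading term divides it; move -3143/1200v to the remainder.
  leading term 1: no divisor's leading term divides it; move 32851/300 to the remainder.
  remainder -37/200v³ - 6539/1200v² - 3143/1200v + 32851/300 ≠ 0; add h_6 = -37/200v³ - 6539/1200v² - 3143/1200v + 32851/300 to the basis.

S(f_1,f_4): lcm = u²v. S = -u² - 53/11uv² - 64/11uv + 85u + 45/11v.
  leading term u²: subtract (-¼)·f_2 from -u² - 53/11uv² - 64/11uv + 85u + 45/11v → -53/11uv² - 64/11uv + 83u + 5/2v² + 169/44v - 38
  leading term uv²: subtract (-53/11v)·f_1 from -53/11uv² - 64/11uv + 83u + 5/2v² + 169/44v - 38 → -117/11uv + 83u - 212/11v³ - 581/22v² + 18189/44v - 38
  leading term uv: subtract (-117/11)·f_1 from -117/11uv + 83u - 212/11v³ - 581/22v² + 18189/44v - 38 → 796/11u - 212/11v³ - 1517/22v² + 15381/44v + 9527/11
  leading term u: subtract (796/825)·h_5 from 796/11u - 212/11v³ - 1517/22v² + 15381/44v + 9527/11 → -1174/825v³ - 9667/550v² + 103651/3300v + 67831/275
  leading term v³: subtract (9392/1221)·h_6 from -1174/825v³ - 9667/550v² + 103651/3300v + 67831/275 → 178307/7326v² + 755401/14652v - 2181857/3663
  leading term v²: no divisor's leading term divides it; move 178307/7326v² to the remainder.
  leading term v: no divisor's leading term divides it; move 755401/14652v to the remainder.
  leading term 1: no divisor's leading term divides it; move -2181857/3663 to the remainder.
  remainder 178307/7326v² + 755401/14652v - 2181857/3663 ≠ 0; add h_7 = 178307/7326v² + 755401/14652v - 2181857/3663 to the basis.

S(f_2,f_3): lcm = u²v. S = ¼u² - 11/12uv² - 23/12uv + 217/12u + 5/2v³ - ¼v² - 38v.
  leading term u²: subtract (1/16)·f_2 from ¼u² - 11/12uv² - 23/12uv + 217/12u + 5/2v³ - ¼v² - 38v → -11/12uv² - 23/12uv + 223/12u + 5/2v³ - ⅞v² - 607/16v + 19/2
  leading term uv²: subtract (-11/12v)·f_1 from -11/12uv² - 23/12uv + 223/12u + 5/2v³ - ⅞v² - 607/16v + 19/2 → -17/6uv + 223/12u - 7/6v³ - 51/8v² + 1919/48v + 19/2
  leading term uv: subtract (-17/6)·f_1 from -17/6uv + 223/12u - 7/6v³ - 51/8v² + 1919/48v + 19/2 → 63/4u - 7/6v³ - 425/24v² + 1103/48v + 751/3
  leading term u: subtract (21/100)·h_5 from 63/4u - 7/6v³ - 425/24v² + 1103/48v + 751/3 → 1631/600v³ - 7831/1200v² - 27761/600v + 17327/150
  leading term v³: subtract (-1631/111)·h_6 from 1631/600v³ - 7831/1200v² - 27761/600v + 17327/150 → -230687/2664v² - 451567/5328v + 2297063/1332
  leading term v²: subtract (-2537557/713228)·h_7 from -230687/2664v² - 451567/5328v + 2297063/1332 → 422268619/4279368v - 422268619/1069842
  leading term v: no divisor's leading term divides it; move 422268619/4279368v to the remainder.
  leading term 1: no divisor's leading term divides it; move -422268619/1069842 to the remainder.
  remainder 422268619/4279368v - 422268619/1069842 ≠ 0; add h_8 = 422268619/4279368v - 422268619/1069842 to the basis.

The other S-polynomials (S(f_2,f_4), S(f_3,f_4), S(f_1,h_5), S(f_2,h_5), S(f_3,h_5), S(f_4,h_5), S(f_1,h_6), S(f_2,h_6), S(f_3,h_6), S(f_4,h_6), S(h_5,h_6), S(f_1,h_7), S(f_2,h_7), S(f_3,h_7), S(f_4,h_7), S(h_5,h_7), S(h_6,h_7), S(f_1,h_8), S(f_2,h_8), S(f_3,h_8), S(f_4,h_8), S(h_5,h_8), S(h_6,h_8), S(h_7,h_8)) all reduce to 0 modulo the current basis, so we have a Gröbner basis.
Inter-reduce: drop elements whose leading term is divisible by another's, tail-reduce, and make monic.
Reduced Gröbner basis: {u - 1, v - 4}.

The lex basis is triangular: the last element involves only v. Solving v - 4 = 0 gives v ∈ {4}; substituting each value into the earlier elements determines the remaining variables.
  v = 4: the earlier basis element becomes u - 1 = 0, giving u = 1 — point (1, 4).
Check: every point annihilates each of the original generators.
Zero-dimensionality of the ideal guarantees finitely many solutions over ℂ.

{(1, 4)}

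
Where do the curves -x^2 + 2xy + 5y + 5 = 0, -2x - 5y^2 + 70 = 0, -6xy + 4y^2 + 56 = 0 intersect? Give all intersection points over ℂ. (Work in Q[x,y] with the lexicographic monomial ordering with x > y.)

{(-5, -4)}

Compute a lex Gröbner basis by Buchberger's algorithm.
f_1 = -x^2 + 2xy + 5y + 5, LT = x^2.
f_2 = -2x - 5y^2 + 70, LT = x.
f_3 = -6xy + 4y^2 + 56, LT = xy.

S(f_1,f_2): lcm = x^2. S = -5/2xy^2 - 2xy + 35x - 5y - 5.
  leading term xy^2: subtract (5/4y^2)·f_2 from -5/2xy^2 - 2xy + 35x - 5y - 5 → -2xy + 35x + 25/4y^4 - 175/2y^2 - 5y - 5
  leading term xy: subtract (y)·f_2 from -2xy + 35x + 25/4y^4 - 175/2y^2 - 5y - 5 → 35x + 25/4y^4 + 5y^3 - 175/2y^2 - 75y - 5
  leading term x: subtract (-35/2)·f_2 from 35x + 25/4y^4 + 5y^3 - 175/2y^2 - 75y - 5 → 25/4y^4 + 5y^3 - 175y^2 - 75y + 1220
  leading term y^4: no divisor's leading term divides it; move 25/4y^4 to the remainder.
  leading term y^3: no divisor's leading term divides it; move 5y^3 to the remainder.
  leading term y^2: no divisor's leading term divides it; move -175y^2 to the remainder.
  leading term y: no divisor's leading term divides it; move -75y to the remainder.
  leading term 1: no divisor's leading term divides it; move 1220 to the remainder.
  remainder 25/4y^4 + 5y^3 - 175y^2 - 75y + 1220 ≠ 0; add h_4 = 25/4y^4 + 5y^3 - 175y^2 - 75y + 1220 to the basis.

S(f_1,f_3): lcm = x^2y. S = -4/3xy^2 + 28/3x - 5y^2 - 5y.
  leading term xy^2: subtract (2/3y^2)·f_2 from -4/3xy^2 + 28/3x - 5y^2 - 5y → 28/3x + 10/3y^4 - 155/3y^2 - 5y
  leading term x: subtract (-14/3)·f_2 from 28/3x + 10/3y^4 - 155/3y^2 - 5y → 10/3y^4 - 75y^2 - 5y + 980/3
  leading term y^4: subtract (8/15)·h_4 from 10/3y^4 - 75y^2 - 5y + 980/3 → -8/3y^3 + 55/3y^2 + 35y - 324
  leading term y^3: no divisor's leading term divides it; move -8/3y^3 to the remainder.
  leading term y^2: no divisor's leading term divides it; move 55/3y^2 to the remainder.
  leading term y: no divisor's leading term divides it; move 35y to the remainder.
  leading term 1: no divisor's leading term divides it; move -324 to the remainder.
  remainder -8/3y^3 + 55/3y^2 + 35y - 324 ≠ 0; add h_5 = -8/3y^3 + 55/3y^2 + 35y - 324 to the basis.

S(f_2,f_3): lcm = xy. S = 5/2y^3 + 2/3y^2 - 35y + 28/3.
  leading term y^3: subtract (-15/16)·h_5 from 5/2y^3 + 2/3y^2 - 35y + 28/3 → 857/48y^2 - 35/16y - 3533/12
  leading term y^2: no divisor's leading term divides it; move 857/48y^2 to the remainder.
  leading term y: no divisor's leading term divides it; move -35/16y to the remainder.
  leading term 1: no divisor's leading term divides it; move -3533/12 to the remainder.
  remainder 857/48y^2 - 35/16y - 3533/12 ≠ 0; add h_6 = 857/48y^2 - 35/16y - 3533/12 to the basis.

S(f_3,h_4): lcm = xy^4. S = -4/5xy^3 + 28xy^2 + 12xy - 976/5x - 2/3y^5 - 28/3y^3.
  leading term xy^3: subtract (2/5y^3)·f_2 from -4/5xy^3 + 28xy^2 + 12xy - 976/5x - 2/3y^5 - 28/3y^3 → 28xy^2 + 12xy - 976/5x + 4/3y^5 - 112/3y^3
  leading term xy^2: subtract (-14y^2)·f_2 from 28xy^2 + 12xy - 976/5x + 4/3y^5 - 112/3y^3 → 12xy - 976/5x + 4/3y^5 - 70y^4 - 112/3y^3 + 980y^2
  leading term xy: subtract (-6y)·f_2 from 12xy - 976/5x + 4/3y^5 - 70y^4 - 112/3y^3 + 980y^2 → -976/5x + 4/3y^5 - 70y^4 - 202/3y^3 + 980y^2 + 420y
  leading term x: subtract (488/5)·f_2 from -976/5x + 4/3y^5 - 70y^4 - 202/3y^3 + 980y^2 + 420y → 4/3y^5 - 70y^4 - 202/3y^3 + 1468y^2 + 420y - 6832
  leading term y^5: subtract (16/75y)·h_4 from 4/3y^5 - 70y^4 - 202/3y^3 + 1468y^2 + 420y - 6832 → -1066/15y^4 - 30y^3 + 1484y^2 + 2396/15y - 6832
  leading term y^4: subtract (-4264/375)·h_4 from -1066/15y^4 - 30y^3 + 1484y^2 + 2396/15y - 6832 → 2014/75y^3 - 7588/15y^2 - 10396/15y + 528016/75
  leading term y^3: subtract (-1007/100)·h_5 from 2014/75y^3 - 7588/15y^2 - 10396/15y + 528016/75 → -1285/4y^2 - 20437/60y + 56663/15
  leading term y^2: subtract (-15420/857)·h_6 from -1285/4y^2 - 20437/60y + 56663/15 → -4884596/12855y - 19538384/12855
  leading term y: no divisor's leading term divides it; move -4884596/12855y to the remainder.
  leading term 1: no divisor's leading term divides it; move -19538384/12855 to the remainder.
  remainder -4884596/12855y - 19538384/12855 ≠ 0; add h_7 = -4884596/12855y - 19538384/12855 to the basis.

The other S-polynomials (S(f_1,h_4), S(f_2,h_4), S(f_1,h_5), S(f_2,h_5), S(f_3,h_5), S(h_4,h_5), S(f_1,h_6), S(f_2,h_6), S(f_3,h_6), S(h_4,h_6), S(h_5,h_6), S(f_1,h_7), S(f_2,h_7), S(f_3,h_7), S(h_4,h_7), S(h_5,h_7), S(h_6,h_7)) all reduce to 0 modulo the current basis, so we have a Gröbner basis.
Inter-reduce: drop elements whose leading term is divisible by another's, tail-reduce, and make monic.
Reduced Gröbner basis: {x + 5, y + 4}.

A lex Gröbner basis eliminates variables successively. Here y + 4 depends only on y, with roots {-4}; lifting each root through the earlier basis elements recovers the full solutions.
  y = -4: the earlier basis element becomes x + 5 = 0, giving x = -5 — point (-5, -4).
Check: every point annihilates each of the original generators.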